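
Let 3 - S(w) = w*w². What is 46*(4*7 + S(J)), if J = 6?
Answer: -8510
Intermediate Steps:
S(w) = 3 - w³ (S(w) = 3 - w*w² = 3 - w³)
46*(4*7 + S(J)) = 46*(4*7 + (3 - 1*6³)) = 46*(28 + (3 - 1*216)) = 46*(28 + (3 - 216)) = 46*(28 - 213) = 46*(-185) = -8510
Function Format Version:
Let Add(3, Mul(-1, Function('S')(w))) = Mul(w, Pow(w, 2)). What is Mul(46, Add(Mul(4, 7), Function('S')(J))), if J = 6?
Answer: -8510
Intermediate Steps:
Function('S')(w) = Add(3, Mul(-1, Pow(w, 3))) (Function('S')(w) = Add(3, Mul(-1, Mul(w, Pow(w, 2)))) = Add(3, Mul(-1, Pow(w, 3))))
Mul(46, Add(Mul(4, 7), Function('S')(J))) = Mul(46, Add(Mul(4, 7), Add(3, Mul(-1, Pow(6, 3))))) = Mul(46, Add(28, Add(3, Mul(-1, 216)))) = Mul(46, Add(28, Add(3, -216))) = Mul(46, Add(28, -213)) = Mul(46, -185) = -8510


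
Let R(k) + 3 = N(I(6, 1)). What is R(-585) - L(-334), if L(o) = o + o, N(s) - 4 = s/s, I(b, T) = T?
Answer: 670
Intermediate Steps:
N(s) = 5 (N(s) = 4 + s/s = 4 + 1 = 5)
L(o) = 2*o
R(k) = 2 (R(k) = -3 + 5 = 2)
R(-585) - L(-334) = 2 - 2*(-334) = 2 - 1*(-668) = 2 + 668 = 670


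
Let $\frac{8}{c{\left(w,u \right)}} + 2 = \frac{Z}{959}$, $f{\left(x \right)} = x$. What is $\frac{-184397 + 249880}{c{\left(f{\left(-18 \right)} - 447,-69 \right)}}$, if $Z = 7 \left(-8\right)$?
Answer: $- \frac{9233103}{548} \approx -16849.0$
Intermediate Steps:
$Z = -56$
$c{\left(w,u \right)} = - \frac{548}{141}$ ($c{\left(w,u \right)} = \frac{8}{-2 - \frac{56}{959}} = \frac{8}{-2 - \frac{8}{137}} = \frac{8}{- \frac{282}{137}} = 8 \left(- \frac{137}{282}\right) = - \frac{548}{141}$)
$\frac{-184397 + 249880}{c{\left(f{\left(-18 \right)} - 447,-69 \right)}} = \frac{-184397 + 249880}{- \frac{548}{141}} = 65483 \left(- \frac{141}{548}\right) = - \frac{9233103}{548}$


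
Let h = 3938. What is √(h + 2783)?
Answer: √6721 ≈ 81.982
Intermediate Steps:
√(h + 2783) = √(3938 + 2783) = √6721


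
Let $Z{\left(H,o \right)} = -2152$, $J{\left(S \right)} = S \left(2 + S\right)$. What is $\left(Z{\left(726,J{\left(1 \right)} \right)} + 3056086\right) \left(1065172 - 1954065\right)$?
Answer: $-2714620555062$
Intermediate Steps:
$\left(Z{\left(726,J{\left(1 \right)} \right)} + 3056086\right) \left(1065172 - 1954065\right) = \left(-2152 + 3056086\right) \left(1065172 - 1954065\right) = 3053934 \left(1065172 - 1954065\right) = 3053934 \left(-888893\right) = -2714620555062$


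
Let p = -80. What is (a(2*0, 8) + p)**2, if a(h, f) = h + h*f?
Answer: 6400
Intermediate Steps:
a(h, f) = h + f*h
(a(2*0, 8) + p)**2 = ((2*0)*(1 + 8) - 80)**2 = (0*9 - 80)**2 = (0 - 80)**2 = (-80)**2 = 6400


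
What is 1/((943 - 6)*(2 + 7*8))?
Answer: 1/54346 ≈ 1.8401e-5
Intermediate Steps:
1/((943 - 6)*(2 + 7*8)) = 1/(937*(2 + 56)) = (1/937)/58 = (1/937)*(1/58) = 1/54346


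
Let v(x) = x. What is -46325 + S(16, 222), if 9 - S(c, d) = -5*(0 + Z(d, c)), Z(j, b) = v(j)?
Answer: -45206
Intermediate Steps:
Z(j, b) = j
S(c, d) = 9 + 5*d (S(c, d) = 9 - (-5)*(0 + d) = 9 - (-5)*d = 9 + 5*d)
-46325 + S(16, 222) = -46325 + (9 + 5*222) = -46325 + (9 + 1110) = -46325 + 1119 = -45206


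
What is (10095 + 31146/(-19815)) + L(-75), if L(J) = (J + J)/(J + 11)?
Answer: 2133842351/211360 ≈ 10096.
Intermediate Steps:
L(J) = 2*J/(11 + J) (L(J) = (2*J)/(11 + J) = 2*J/(11 + J))
(10095 + 31146/(-19815)) + L(-75) = (10095 + 31146/(-19815)) + 2*(-75)/(11 - 75) = (10095 + 31146*(-1/19815)) + 2*(-75)/(-64) = (10095 - 10382/6605) + 2*(-75)*(-1/64) = 66667093/6605 + 75/32 = 2133842351/211360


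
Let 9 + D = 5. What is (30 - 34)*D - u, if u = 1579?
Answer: -1563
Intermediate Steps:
D = -4 (D = -9 + 5 = -4)
(30 - 34)*D - u = (30 - 34)*(-4) - 1*1579 = -4*(-4) - 1579 = 16 - 1579 = -1563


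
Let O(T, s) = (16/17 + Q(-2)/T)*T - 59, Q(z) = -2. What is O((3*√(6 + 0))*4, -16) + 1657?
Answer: 1596 + 192*√6/17 ≈ 1623.7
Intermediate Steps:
O(T, s) = -59 + T*(16/17 - 2/T) (O(T, s) = (16/17 - 2/T)*T - 59 = T*(16/17 - 2/T) - 59 = -59 + T*(16/17 - 2/T))
O((3*√(6 + 0))*4, -16) + 1657 = (-61 + 16*((3*√(6 + 0))*4)/17) + 1657 = (-61 + 16*((3*√6)*4)/17) + 1657 = (-61 + 16*(12*√6)/17) + 1657 = (-61 + 192*√6/17) + 1657 = 1596 + 192*√6/17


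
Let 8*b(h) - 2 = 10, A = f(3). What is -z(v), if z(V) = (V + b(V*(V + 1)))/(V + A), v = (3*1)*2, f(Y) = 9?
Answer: -1/2 ≈ -0.50000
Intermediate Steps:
A = 9
b(h) = 3/2 (b(h) = 1/4 + (1/8)*10 = 1/4 + 5/4 = 3/2)
v = 6 (v = 3*2 = 6)
z(V) = (3/2 + V)/(9 + V) (z(V) = (V + 3/2)/(V + 9) = (3/2 + V)/(9 + V))
-z(v) = -(3/2 + 6)/(9 + 6) = -15/(15*2) = -1*1/2 = -1/2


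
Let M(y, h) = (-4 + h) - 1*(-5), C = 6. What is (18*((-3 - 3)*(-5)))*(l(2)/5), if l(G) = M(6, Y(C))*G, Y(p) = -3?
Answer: -432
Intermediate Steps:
M(y, h) = 1 + h (M(y, h) = (-4 + h) + 5 = 1 + h)
l(G) = -2*G (l(G) = (1 - 3)*G = -2*G)
(18*((-3 - 3)*(-5)))*(l(2)/5) = (18*((-3 - 3)*(-5)))*(-2*2/5) = (18*(-6*(-5)))*(-4*⅕) = (18*30)*(-⅘) = 540*(-⅘) = -432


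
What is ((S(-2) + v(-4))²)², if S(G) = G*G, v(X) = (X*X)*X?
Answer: 12960000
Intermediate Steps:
v(X) = X³ (v(X) = X²*X = X³)
S(G) = G²
((S(-2) + v(-4))²)² = (((-2)² + (-4)³)²)² = ((4 - 64)²)² = ((-60)²)² = 3600² = 12960000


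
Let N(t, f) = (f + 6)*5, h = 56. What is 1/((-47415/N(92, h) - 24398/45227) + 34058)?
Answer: 2804074/95070751975 ≈ 2.9495e-5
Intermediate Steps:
N(t, f) = 30 + 5*f (N(t, f) = (6 + f)*5 = 30 + 5*f)
1/((-47415/N(92, h) - 24398/45227) + 34058) = 1/((-47415/(30 + 5*56) - 24398/45227) + 34058) = 1/((-47415/(30 + 280) - 24398*1/45227) + 34058) = 1/((-47415/310 - 24398/45227) + 34058) = 1/((-47415*1/310 - 24398/45227) + 34058) = 1/((-9483/62 - 24398/45227) + 34058) = 1/(-430400317/2804074 + 34058) = 1/(95070751975/2804074) = 2804074/95070751975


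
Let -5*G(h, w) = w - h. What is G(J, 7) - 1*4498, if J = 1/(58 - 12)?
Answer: -1034861/230 ≈ -4499.4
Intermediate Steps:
J = 1/46 ≈ 0.021739
G(h, w) = -w/5 + h/5 (G(h, w) = -(w - h)/5 = -w/5 + h/5)
G(J, 7) - 1*4498 = (-⅕*7 + (⅕)*(1/46)) - 1*4498 = (-7/5 + 1/230) - 4498 = -321/230 - 4498 = -1034861/230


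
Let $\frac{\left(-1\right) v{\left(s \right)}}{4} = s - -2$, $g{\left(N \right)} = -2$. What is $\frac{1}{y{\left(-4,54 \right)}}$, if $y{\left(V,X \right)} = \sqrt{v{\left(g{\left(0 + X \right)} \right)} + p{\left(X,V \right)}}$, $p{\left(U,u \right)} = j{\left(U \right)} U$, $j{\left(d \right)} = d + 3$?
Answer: $\frac{\sqrt{38}}{342} \approx 0.018025$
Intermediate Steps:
$j{\left(d \right)} = 3 + d$
$p{\left(U,u \right)} = U \left(3 + U\right)$ ($p{\left(U,u \right)} = \left(3 + U\right) U = U \left(3 + U\right)$)
$v{\left(s \right)} = -8 - 4 s$ ($v{\left(s \right)} = - 4 \left(s - -2\right) = - 4 \left(s + 2\right) = - 4 \left(2 + s\right) = -8 - 4 s$)
$y{\left(V,X \right)} = \sqrt{X \left(3 + X\right)}$ ($y{\left(V,X \right)} = \sqrt{\left(-8 - -8\right) + X \left(3 + X\right)} = \sqrt{\left(-8 + 8\right) + X \left(3 + X\right)} = \sqrt{0 + X \left(3 + X\right)} = \sqrt{X \left(3 + X\right)}$)
$\frac{1}{y{\left(-4,54 \right)}} = \frac{1}{\sqrt{54 \left(3 + 54\right)}} = \frac{1}{\sqrt{54 \cdot 57}} = \frac{1}{\sqrt{3078}} = \frac{1}{9 \sqrt{38}} = \frac{\sqrt{38}}{342}$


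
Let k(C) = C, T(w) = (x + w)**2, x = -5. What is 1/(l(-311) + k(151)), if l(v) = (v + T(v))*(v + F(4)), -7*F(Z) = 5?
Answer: -7/217206133 ≈ -3.2227e-8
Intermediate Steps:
F(Z) = -5/7 (F(Z) = -1/7*5 = -5/7)
T(w) = (-5 + w)**2
l(v) = (-5/7 + v)*(v + (-5 + v)**2) (l(v) = (v + (-5 + v)**2)*(v - 5/7) = (v + (-5 + v)**2)*(-5/7 + v) = (-5/7 + v)*(v + (-5 + v)**2))
1/(l(-311) + k(151)) = 1/((-125/7 + (-311)**3 - 68/7*(-311)**2 + (220/7)*(-311)) + 151) = 1/((-125/7 - 30080231 - 68/7*96721 - 68420/7) + 151) = 1/((-125/7 - 30080231 - 6577028/7 - 68420/7) + 151) = 1/(-217207190/7 + 151) = 1/(-217206133/7) = -7/217206133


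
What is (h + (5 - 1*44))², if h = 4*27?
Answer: 4761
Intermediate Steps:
h = 108
(h + (5 - 1*44))² = (108 + (5 - 1*44))² = (108 + (5 - 44))² = (108 - 39)² = 69² = 4761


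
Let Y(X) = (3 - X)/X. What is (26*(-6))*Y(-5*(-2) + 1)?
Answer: 1248/11 ≈ 113.45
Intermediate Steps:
Y(X) = (3 - X)/X
(26*(-6))*Y(-5*(-2) + 1) = (26*(-6))*((3 - (-5*(-2) + 1))/(-5*(-2) + 1)) = -156*(3 - (10 + 1))/(10 + 1) = -156*(3 - 1*11)/11 = -156*(3 - 11)/11 = -156*(-8)/11 = -156*(-8/11) = 1248/11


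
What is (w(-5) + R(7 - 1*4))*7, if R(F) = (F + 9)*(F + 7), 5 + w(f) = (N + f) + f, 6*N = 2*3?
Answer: 742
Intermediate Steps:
N = 1 (N = (2*3)/6 = (⅙)*6 = 1)
w(f) = -4 + 2*f (w(f) = -5 + ((1 + f) + f) = -5 + (1 + 2*f) = -4 + 2*f)
R(F) = (7 + F)*(9 + F) (R(F) = (9 + F)*(7 + F) = (7 + F)*(9 + F))
(w(-5) + R(7 - 1*4))*7 = ((-4 + 2*(-5)) + (63 + (7 - 1*4)² + 16*(7 - 1*4)))*7 = ((-4 - 10) + (63 + (7 - 4)² + 16*(7 - 4)))*7 = (-14 + (63 + 3² + 16*3))*7 = (-14 + (63 + 9 + 48))*7 = (-14 + 120)*7 = 106*7 = 742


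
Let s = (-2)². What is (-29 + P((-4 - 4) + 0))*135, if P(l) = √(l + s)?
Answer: -3915 + 270*I ≈ -3915.0 + 270.0*I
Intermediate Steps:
s = 4
P(l) = √(4 + l) (P(l) = √(l + 4) = √(4 + l))
(-29 + P((-4 - 4) + 0))*135 = (-29 + √(4 + ((-4 - 4) + 0)))*135 = (-29 + √(4 + (-8 + 0)))*135 = (-29 + √(4 - 8))*135 = (-29 + √(-4))*135 = (-29 + 2*I)*135 = -3915 + 270*I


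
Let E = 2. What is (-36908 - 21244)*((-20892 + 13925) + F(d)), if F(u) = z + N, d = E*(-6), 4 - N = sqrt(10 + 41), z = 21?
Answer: 403691184 + 58152*sqrt(51) ≈ 4.0411e+8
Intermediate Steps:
N = 4 - sqrt(51) (N = 4 - sqrt(10 + 41) = 4 - sqrt(51) ≈ -3.1414)
d = -12 (d = 2*(-6) = -12)
F(u) = 25 - sqrt(51) (F(u) = 21 + (4 - sqrt(51)) = 25 - sqrt(51))
(-36908 - 21244)*((-20892 + 13925) + F(d)) = (-36908 - 21244)*((-20892 + 13925) + (25 - sqrt(51))) = -58152*(-6967 + (25 - sqrt(51))) = -58152*(-6942 - sqrt(51)) = 403691184 + 58152*sqrt(51)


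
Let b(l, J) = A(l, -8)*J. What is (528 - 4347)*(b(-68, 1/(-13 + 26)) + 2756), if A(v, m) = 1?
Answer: -136830951/13 ≈ -1.0525e+7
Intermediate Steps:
b(l, J) = J (b(l, J) = 1*J = J)
(528 - 4347)*(b(-68, 1/(-13 + 26)) + 2756) = (528 - 4347)*(1/(-13 + 26) + 2756) = -3819*(1/13 + 2756) = -3819*35829/13 = -136830951/13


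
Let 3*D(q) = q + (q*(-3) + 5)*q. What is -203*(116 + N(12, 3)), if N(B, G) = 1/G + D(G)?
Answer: -69020/3 ≈ -23007.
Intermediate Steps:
D(q) = q/3 + q*(5 - 3*q)/3 (D(q) = (q + (q*(-3) + 5)*q)/3 = (q + (-3*q + 5)*q)/3 = (q + (5 - 3*q)*q)/3 = (q + q*(5 - 3*q))/3 = q/3 + q*(5 - 3*q)/3)
N(B, G) = 1/G + G*(2 - G)
-203*(116 + N(12, 3)) = -203*(116 + (1 + 3²*(2 - 1*3))/3) = -203*(116 + (1 + 9*(2 - 3))/3) = -203*(116 + (1 + 9*(-1))/3) = -203*(116 + (1 - 9)/3) = -203*(116 + (⅓)*(-8)) = -203*(116 - 8/3) = -203*340/3 = -69020/3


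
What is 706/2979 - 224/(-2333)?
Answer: 2314394/6950007 ≈ 0.33301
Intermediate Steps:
706/2979 - 224/(-2333) = 706*(1/2979) - 224*(-1/2333) = 706/2979 + 224/2333 = 2314394/6950007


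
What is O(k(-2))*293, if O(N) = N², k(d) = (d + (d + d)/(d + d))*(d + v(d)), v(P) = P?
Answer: 4688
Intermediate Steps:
k(d) = 2*d*(1 + d) (k(d) = (d + (d + d)/(d + d))*(d + d) = (d + (2*d)/((2*d)))*(2*d) = (d + (2*d)*(1/(2*d)))*(2*d) = (d + 1)*(2*d) = (1 + d)*(2*d) = 2*d*(1 + d))
O(k(-2))*293 = (2*(-2)*(1 - 2))²*293 = (2*(-2)*(-1))²*293 = 4²*293 = 16*293 = 4688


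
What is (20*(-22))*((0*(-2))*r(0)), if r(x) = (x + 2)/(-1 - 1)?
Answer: 0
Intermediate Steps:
r(x) = -1 - x/2 (r(x) = (2 + x)/(-2) = (2 + x)*(-½) = -1 - x/2)
(20*(-22))*((0*(-2))*r(0)) = (20*(-22))*((0*(-2))*(-1 - ½*0)) = -0*(-1 + 0) = -0*(-1) = -440*0 = 0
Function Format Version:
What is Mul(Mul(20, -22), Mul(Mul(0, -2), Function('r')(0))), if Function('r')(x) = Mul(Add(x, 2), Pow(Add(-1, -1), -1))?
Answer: 0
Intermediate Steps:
Function('r')(x) = Add(-1, Mul(Rational(-1, 2), x)) (Function('r')(x) = Mul(Add(2, x), Pow(-2, -1)) = Mul(Add(2, x), Rational(-1, 2)) = Add(-1, Mul(Rational(-1, 2), x)))
Mul(Mul(20, -22), Mul(Mul(0, -2), Function('r')(0))) = Mul(Mul(20, -22), Mul(Mul(0, -2), Add(-1, Mul(Rational(-1, 2), 0)))) = Mul(-440, Mul(0, Add(-1, 0))) = Mul(-440, Mul(0, -1)) = Mul(-440, 0) = 0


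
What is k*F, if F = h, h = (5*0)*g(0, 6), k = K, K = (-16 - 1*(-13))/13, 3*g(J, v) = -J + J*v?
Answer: 0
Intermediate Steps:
g(J, v) = -J/3 + J*v/3 (g(J, v) = (-J + J*v)/3 = -J/3 + J*v/3)
K = -3/13 (K = (-16 + 13)*(1/13) = -3*1/13 = -3/13 ≈ -0.23077)
k = -3/13 ≈ -0.23077
h = 0 (h = (5*0)*((⅓)*0*(-1 + 6)) = 0*((⅓)*0*5) = 0*0 = 0)
F = 0
k*F = -3/13*0 = 0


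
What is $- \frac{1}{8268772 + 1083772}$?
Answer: $- \frac{1}{9352544} \approx -1.0692 \cdot 10^{-7}$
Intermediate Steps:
$- \frac{1}{8268772 + 1083772} = - \frac{1}{9352544}$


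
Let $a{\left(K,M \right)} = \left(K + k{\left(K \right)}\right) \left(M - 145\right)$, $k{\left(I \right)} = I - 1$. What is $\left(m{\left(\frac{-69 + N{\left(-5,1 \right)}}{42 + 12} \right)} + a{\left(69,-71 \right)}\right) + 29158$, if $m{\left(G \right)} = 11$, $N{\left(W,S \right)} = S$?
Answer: $-423$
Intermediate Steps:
$k{\left(I \right)} = -1 + I$
$a{\left(K,M \right)} = \left(-1 + 2 K\right) \left(-145 + M\right)$ ($a{\left(K,M \right)} = \left(K + \left(-1 + K\right)\right) \left(M - 145\right) = \left(-1 + 2 K\right) \left(-145 + M\right)$)
$\left(m{\left(\frac{-69 + N{\left(-5,1 \right)}}{42 + 12} \right)} + a{\left(69,-71 \right)}\right) + 29158 = \left(11 + \left(145 - -71 - 20010 + 2 \cdot 69 \left(-71\right)\right)\right) + 29158 = \left(11 + \left(145 + 71 - 20010 - 9798\right)\right) + 29158 = \left(11 - 29592\right) + 29158 = -29581 + 29158 = -423$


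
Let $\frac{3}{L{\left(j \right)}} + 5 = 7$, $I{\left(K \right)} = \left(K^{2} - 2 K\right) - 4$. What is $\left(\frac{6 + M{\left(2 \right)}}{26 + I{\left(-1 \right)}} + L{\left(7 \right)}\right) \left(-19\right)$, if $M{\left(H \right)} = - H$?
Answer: $- \frac{1577}{50} \approx -31.54$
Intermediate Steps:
$I{\left(K \right)} = -4 + K^{2} - 2 K$
$L{\left(j \right)} = \frac{3}{2}$ ($L{\left(j \right)} = \frac{3}{-5 + 7} = \frac{3}{2}$)
$\left(\frac{6 + M{\left(2 \right)}}{26 + I{\left(-1 \right)}} + L{\left(7 \right)}\right) \left(-19\right) = \left(\frac{6 - 2}{26 - \left(2 - 1\right)} + \frac{3}{2}\right) \left(-19\right) = \left(\frac{6 - 2}{26 + \left(-4 + 1 + 2\right)} + \frac{3}{2}\right) \left(-19\right) = \left(\frac{4}{26 - 1} + \frac{3}{2}\right) \left(-19\right) = \left(\frac{4}{25} + \frac{3}{2}\right) \left(-19\right) = \frac{83}{50} \left(-19\right) = - \frac{1577}{50}$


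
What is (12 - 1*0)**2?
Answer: 144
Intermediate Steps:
(12 - 1*0)**2 = (12 + 0)**2 = 12**2 = 144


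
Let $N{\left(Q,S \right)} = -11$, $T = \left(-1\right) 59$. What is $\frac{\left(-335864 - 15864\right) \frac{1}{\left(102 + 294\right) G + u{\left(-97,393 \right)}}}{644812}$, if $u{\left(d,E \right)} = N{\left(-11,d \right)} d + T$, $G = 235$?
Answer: $- \frac{1691}{291616227} \approx -5.7987 \cdot 10^{-6}$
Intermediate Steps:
$T = -59$
$u{\left(d,E \right)} = -59 - 11 d$ ($u{\left(d,E \right)} = - 11 d - 59 = -59 - 11 d$)
$\frac{\left(-335864 - 15864\right) \frac{1}{\left(102 + 294\right) G + u{\left(-97,393 \right)}}}{644812} = \frac{\left(-335864 - 15864\right) \frac{1}{\left(102 + 294\right) 235 - -1008}}{644812} = - \frac{351728}{396 \cdot 235 + \left(-59 + 1067\right)} \frac{1}{644812} = - \frac{351728}{93060 + 1008} \cdot \frac{1}{644812} = - \frac{351728}{94068} \cdot \frac{1}{644812} = \left(-351728\right) \frac{1}{94068} \cdot \frac{1}{644812} = \left(- \frac{6764}{1809}\right) \frac{1}{644812} = - \frac{1691}{291616227}$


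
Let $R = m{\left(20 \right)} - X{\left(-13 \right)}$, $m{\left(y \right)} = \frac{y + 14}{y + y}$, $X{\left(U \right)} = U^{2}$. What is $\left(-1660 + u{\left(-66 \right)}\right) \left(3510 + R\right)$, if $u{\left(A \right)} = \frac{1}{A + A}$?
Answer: $- \frac{4881796759}{880} \approx -5.5475 \cdot 10^{6}$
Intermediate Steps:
$u{\left(A \right)} = \frac{1}{2 A}$
$m{\left(y \right)} = \frac{14 + y}{2 y}$
$R = - \frac{3363}{20}$ ($R = \frac{14 + 20}{2 \cdot 20} - \left(-13\right)^{2} = \frac{1}{2} \cdot \frac{1}{20} \cdot 34 - 169 = \frac{17}{20} - 169 = - \frac{3363}{20} \approx -168.15$)
$\left(-1660 + u{\left(-66 \right)}\right) \left(3510 + R\right) = \left(-1660 + \frac{1}{2 \left(-66\right)}\right) \left(3510 - \frac{3363}{20}\right) = \left(-1660 + \frac{1}{2} \left(- \frac{1}{66}\right)\right) \frac{66837}{20} = \left(-1660 - \frac{1}{132}\right) \frac{66837}{20} = \left(- \frac{219121}{132}\right) \frac{66837}{20} = - \frac{4881796759}{880}$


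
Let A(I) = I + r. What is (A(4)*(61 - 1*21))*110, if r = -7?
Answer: -13200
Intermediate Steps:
A(I) = -7 + I (A(I) = I - 7 = -7 + I)
(A(4)*(61 - 1*21))*110 = ((-7 + 4)*(61 - 1*21))*110 = -3*(61 - 21)*110 = -3*40*110 = -120*110 = -13200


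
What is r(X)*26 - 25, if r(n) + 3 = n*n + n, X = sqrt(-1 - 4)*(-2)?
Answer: -623 - 52*I*sqrt(5) ≈ -623.0 - 116.28*I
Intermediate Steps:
X = -2*I*sqrt(5) (X = sqrt(-5)*(-2) = (I*sqrt(5))*(-2) = -2*I*sqrt(5) ≈ -4.4721*I)
r(n) = -3 + n + n**2 (r(n) = -3 + (n*n + n) = -3 + (n**2 + n) = -3 + (n + n**2) = -3 + n + n**2)
r(X)*26 - 25 = (-3 - 2*I*sqrt(5) + (-2*I*sqrt(5))**2)*26 - 25 = (-3 - 2*I*sqrt(5) - 20)*26 - 25 = (-23 - 2*I*sqrt(5))*26 - 25 = (-598 - 52*I*sqrt(5)) - 25 = -623 - 52*I*sqrt(5)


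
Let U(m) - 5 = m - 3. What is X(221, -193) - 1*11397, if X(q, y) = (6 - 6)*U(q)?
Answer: -11397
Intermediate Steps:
U(m) = 2 + m (U(m) = 5 + (m - 3) = 5 + (-3 + m) = 2 + m)
X(q, y) = 0 (X(q, y) = (6 - 6)*(2 + q) = 0*(2 + q) = 0)
X(221, -193) - 1*11397 = 0 - 1*11397 = 0 - 11397 = -11397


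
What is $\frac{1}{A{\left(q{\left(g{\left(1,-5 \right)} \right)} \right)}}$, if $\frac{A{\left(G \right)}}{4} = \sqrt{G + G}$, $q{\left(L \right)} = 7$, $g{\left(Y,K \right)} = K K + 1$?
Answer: $\frac{\sqrt{14}}{56} \approx 0.066815$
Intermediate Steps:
$g{\left(Y,K \right)} = 1 + K^{2}$ ($g{\left(Y,K \right)} = K^{2} + 1 = 1 + K^{2}$)
$A{\left(G \right)} = 4 \sqrt{2} \sqrt{G}$ ($A{\left(G \right)} = 4 \sqrt{G + G} = 4 \sqrt{2 G} = 4 \sqrt{2} \sqrt{G}$)
$\frac{1}{A{\left(q{\left(g{\left(1,-5 \right)} \right)} \right)}} = \frac{1}{4 \sqrt{2} \sqrt{7}} = \frac{1}{4 \sqrt{14}} = \frac{\sqrt{14}}{56}$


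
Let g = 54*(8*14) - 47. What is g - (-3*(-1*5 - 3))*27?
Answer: 5353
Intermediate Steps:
g = 6001 (g = 54*112 - 47 = 6048 - 47 = 6001)
g - (-3*(-1*5 - 3))*27 = 6001 - (-3*(-1*5 - 3))*27 = 6001 - (-3*(-5 - 3))*27 = 6001 - (-3*(-8))*27 = 6001 - 24*27 = 6001 - 1*648 = 6001 - 648 = 5353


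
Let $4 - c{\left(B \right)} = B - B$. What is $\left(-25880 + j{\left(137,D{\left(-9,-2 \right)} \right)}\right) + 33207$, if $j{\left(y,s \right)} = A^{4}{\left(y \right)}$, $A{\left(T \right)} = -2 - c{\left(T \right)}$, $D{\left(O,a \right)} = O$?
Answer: $8623$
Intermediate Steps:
$c{\left(B \right)} = 4$ ($c{\left(B \right)} = 4 - \left(B - B\right) = 4 - 0 = 4 + 0 = 4$)
$A{\left(T \right)} = -6$ ($A{\left(T \right)} = -2 - 4 = -6$)
$j{\left(y,s \right)} = 1296$ ($j{\left(y,s \right)} = \left(-6\right)^{4} = 1296$)
$\left(-25880 + j{\left(137,D{\left(-9,-2 \right)} \right)}\right) + 33207 = \left(-25880 + 1296\right) + 33207 = -24584 + 33207 = 8623$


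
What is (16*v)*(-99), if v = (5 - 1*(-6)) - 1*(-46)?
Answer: -90288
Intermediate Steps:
v = 57 (v = (5 + 6) + 46 = 11 + 46 = 57)
(16*v)*(-99) = (16*57)*(-99) = 912*(-99) = -90288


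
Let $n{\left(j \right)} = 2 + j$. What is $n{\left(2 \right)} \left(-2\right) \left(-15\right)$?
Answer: $120$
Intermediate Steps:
$n{\left(2 \right)} \left(-2\right) \left(-15\right) = \left(2 + 2\right) \left(-2\right) \left(-15\right) = 4 \left(-2\right) \left(-15\right) = \left(-8\right) \left(-15\right) = 120$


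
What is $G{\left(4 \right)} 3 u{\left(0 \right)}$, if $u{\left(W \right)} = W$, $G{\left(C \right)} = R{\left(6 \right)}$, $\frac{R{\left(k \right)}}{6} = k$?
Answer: $0$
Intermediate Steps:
$R{\left(k \right)} = 6 k$
$G{\left(C \right)} = 36$ ($G{\left(C \right)} = 6 \cdot 6 = 36$)
$G{\left(4 \right)} 3 u{\left(0 \right)} = 36 \cdot 3 \cdot 0 = 108 \cdot 0 = 0$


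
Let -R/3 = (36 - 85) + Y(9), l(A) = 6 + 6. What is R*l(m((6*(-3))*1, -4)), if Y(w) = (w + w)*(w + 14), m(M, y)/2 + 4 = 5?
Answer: -13140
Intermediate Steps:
m(M, y) = 2 (m(M, y) = -8 + 2*5 = -8 + 10 = 2)
l(A) = 12
Y(w) = 2*w*(14 + w) (Y(w) = (2*w)*(14 + w) = 2*w*(14 + w))
R = -1095 (R = -3*((36 - 85) + 2*9*(14 + 9)) = -3*(-49 + 2*9*23) = -3*(-49 + 414) = -3*365 = -1095)
R*l(m((6*(-3))*1, -4)) = -1095*12 = -13140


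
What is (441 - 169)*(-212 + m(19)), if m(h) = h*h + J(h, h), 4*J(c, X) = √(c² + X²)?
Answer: 40528 + 1292*√2 ≈ 42355.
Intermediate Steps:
J(c, X) = √(X² + c²)/4 (J(c, X) = √(c² + X²)/4 = √(X² + c²)/4)
m(h) = h² + √2*√(h²)/4 (m(h) = h*h + √(h² + h²)/4 = h² + √(2*h²)/4 = h² + (√2*√(h²))/4 = h² + √2*√(h²)/4)
(441 - 169)*(-212 + m(19)) = (441 - 169)*(-212 + (19² + √2*√(19²)/4)) = 272*(-212 + (361 + √2*√361/4)) = 272*(-212 + (361 + (¼)*√2*19)) = 272*(-212 + (361 + 19*√2/4)) = 272*(149 + 19*√2/4) = 40528 + 1292*√2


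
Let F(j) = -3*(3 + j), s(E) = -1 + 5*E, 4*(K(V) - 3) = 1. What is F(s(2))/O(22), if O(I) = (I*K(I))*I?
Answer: -36/1573 ≈ -0.022886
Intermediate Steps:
K(V) = 13/4 (K(V) = 3 + (1/4)*1 = 3 + 1/4 = 13/4)
O(I) = 13*I**2/4 (O(I) = (I*(13/4))*I = (13*I/4)*I = 13*I**2/4)
F(j) = -9 - 3*j
F(s(2))/O(22) = (-9 - 3*(-1 + 5*2))/(((13/4)*22**2)) = (-9 - 3*(-1 + 10))/(((13/4)*484)) = (-9 - 3*9)/1573 = (-9 - 27)*(1/1573) = -36*1/1573 = -36/1573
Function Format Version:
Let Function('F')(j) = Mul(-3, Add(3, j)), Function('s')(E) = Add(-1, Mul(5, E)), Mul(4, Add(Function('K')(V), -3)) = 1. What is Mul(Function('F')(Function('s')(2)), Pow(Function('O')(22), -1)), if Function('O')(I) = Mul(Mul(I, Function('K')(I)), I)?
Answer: Rational(-36, 1573) ≈ -0.022886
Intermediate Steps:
Function('K')(V) = Rational(13, 4) (Function('K')(V) = Add(3, Mul(Rational(1, 4), 1)) = Add(3, Rational(1, 4)) = Rational(13, 4))
Function('O')(I) = Mul(Rational(13, 4), Pow(I, 2)) (Function('O')(I) = Mul(Mul(I, Rational(13, 4)), I) = Mul(Mul(Rational(13, 4), I), I) = Mul(Rational(13, 4), Pow(I, 2)))
Function('F')(j) = Add(-9, Mul(-3, j))
Mul(Function('F')(Function('s')(2)), Pow(Function('O')(22), -1)) = Mul(Add(-9, Mul(-3, Add(-1, Mul(5, 2)))), Pow(Mul(Rational(13, 4), Pow(22, 2)), -1)) = Mul(Add(-9, Mul(-3, Add(-1, 10))), Pow(Mul(Rational(13, 4), 484), -1)) = Mul(Add(-9, Mul(-3, 9)), Pow(1573, -1)) = Mul(Add(-9, -27), Rational(1, 1573)) = Mul(-36, Rational(1, 1573)) = Rational(-36, 1573)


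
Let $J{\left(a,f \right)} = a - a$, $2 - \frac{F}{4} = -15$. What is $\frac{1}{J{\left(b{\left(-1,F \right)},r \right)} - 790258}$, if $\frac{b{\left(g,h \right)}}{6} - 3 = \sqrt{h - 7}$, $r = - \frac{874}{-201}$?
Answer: $- \frac{1}{790258} \approx -1.2654 \cdot 10^{-6}$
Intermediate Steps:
$F = 68$ ($F = 8 - -60 = 8 + 60 = 68$)
$r = \frac{874}{201}$ ($r = \left(-874\right) \left(- \frac{1}{201}\right) = \frac{874}{201} \approx 4.3483$)
$b{\left(g,h \right)} = 18 + 6 \sqrt{-7 + h}$ ($b{\left(g,h \right)} = 18 + 6 \sqrt{h - 7} = 18 + 6 \sqrt{-7 + h}$)
$J{\left(a,f \right)} = 0$
$\frac{1}{J{\left(b{\left(-1,F \right)},r \right)} - 790258} = \frac{1}{0 - 790258} = \frac{1}{-790258} = - \frac{1}{790258}$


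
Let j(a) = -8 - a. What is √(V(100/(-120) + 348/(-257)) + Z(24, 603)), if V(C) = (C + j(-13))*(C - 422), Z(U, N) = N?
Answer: I*√1403026997/1542 ≈ 24.291*I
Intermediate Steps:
V(C) = (-422 + C)*(5 + C) (V(C) = (C + (-8 - 1*(-13)))*(C - 422) = (C + (-8 + 13))*(-422 + C) = (C + 5)*(-422 + C) = (5 + C)*(-422 + C) = (-422 + C)*(5 + C))
√(V(100/(-120) + 348/(-257)) + Z(24, 603)) = √((-2110 + (100/(-120) + 348/(-257))² - 417*(100/(-120) + 348/(-257))) + 603) = √((-2110 + (100*(-1/120) + 348*(-1/257))² - 417*(100*(-1/120) + 348*(-1/257))) + 603) = √((-2110 + (-⅚ - 348/257)² - 417*(-⅚ - 348/257)) + 603) = √((-2110 + (-3373/1542)² - 417*(-3373/1542)) + 603) = √((-2110 + 11377129/2377764 + 468847/514) + 603) = √(-2836818689/2377764 + 603) = √(-1403026997/2377764) = I*√1403026997/1542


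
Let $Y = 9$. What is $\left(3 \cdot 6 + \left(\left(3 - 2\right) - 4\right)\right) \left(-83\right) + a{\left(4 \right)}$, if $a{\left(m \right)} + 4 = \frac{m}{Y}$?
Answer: $- \frac{11237}{9} \approx -1248.6$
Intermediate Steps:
$a{\left(m \right)} = -4 + \frac{m}{9}$
$\left(3 \cdot 6 + \left(\left(3 - 2\right) - 4\right)\right) \left(-83\right) + a{\left(4 \right)} = \left(3 \cdot 6 + \left(\left(3 - 2\right) - 4\right)\right) \left(-83\right) + \left(-4 + \frac{1}{9} \cdot 4\right) = \left(18 + \left(1 - 4\right)\right) \left(-83\right) + \left(-4 + \frac{4}{9}\right) = \left(18 - 3\right) \left(-83\right) - \frac{32}{9} = 15 \left(-83\right) - \frac{32}{9} = -1245 - \frac{32}{9} = - \frac{11237}{9}$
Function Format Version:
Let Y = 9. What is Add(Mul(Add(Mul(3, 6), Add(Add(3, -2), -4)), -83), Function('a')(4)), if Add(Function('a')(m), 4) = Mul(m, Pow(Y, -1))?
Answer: Rational(-11237, 9) ≈ -1248.6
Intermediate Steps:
Function('a')(m) = Add(-4, Mul(Rational(1, 9), m)) (Function('a')(m) = Add(-4, Mul(m, Pow(9, -1))) = Add(-4, Mul(m, Rational(1, 9))) = Add(-4, Mul(Rational(1, 9), m)))
Add(Mul(Add(Mul(3, 6), Add(Add(3, -2), -4)), -83), Function('a')(4)) = Add(Mul(Add(Mul(3, 6), Add(Add(3, -2), -4)), -83), Add(-4, Mul(Rational(1, 9), 4))) = Add(Mul(Add(18, Add(1, -4)), -83), Add(-4, Rational(4, 9))) = Add(Mul(Add(18, -3), -83), Rational(-32, 9)) = Add(Mul(15, -83), Rational(-32, 9)) = Add(-1245, Rational(-32, 9)) = Rational(-11237, 9)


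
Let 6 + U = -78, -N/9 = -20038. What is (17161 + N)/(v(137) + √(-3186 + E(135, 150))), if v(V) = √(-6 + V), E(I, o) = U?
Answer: 197503/(√131 + I*√3270) ≈ 664.67 - 3320.8*I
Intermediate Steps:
N = 180342 (N = -9*(-20038) = 180342)
U = -84 (U = -6 - 78 = -84)
E(I, o) = -84
(17161 + N)/(v(137) + √(-3186 + E(135, 150))) = (17161 + 180342)/(√(-6 + 137) + √(-3186 - 84)) = 197503/(√131 + √(-3270)) = 197503/(√131 + I*√3270)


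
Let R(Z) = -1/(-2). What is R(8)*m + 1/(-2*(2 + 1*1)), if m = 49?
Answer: 73/3 ≈ 24.333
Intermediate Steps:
R(Z) = 1/2 (R(Z) = -1*(-1/2) = 1/2)
R(8)*m + 1/(-2*(2 + 1*1)) = (1/2)*49 + 1/(-2*(2 + 1*1)) = 49/2 + 1/(-2*(2 + 1)) = 49/2 + 1/(-2*3) = 49/2 + 1/(-6) = 49/2 - 1/6 = 73/3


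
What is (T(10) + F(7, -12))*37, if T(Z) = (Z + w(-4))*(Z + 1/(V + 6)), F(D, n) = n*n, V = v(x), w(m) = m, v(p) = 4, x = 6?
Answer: 37851/5 ≈ 7570.2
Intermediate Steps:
V = 4
F(D, n) = n²
T(Z) = (-4 + Z)*(⅒ + Z) (T(Z) = (Z - 4)*(Z + 1/(4 + 6)) = (-4 + Z)*(Z + 1/10) = (-4 + Z)*(Z + ⅒) = (-4 + Z)*(⅒ + Z))
(T(10) + F(7, -12))*37 = ((-⅖ + 10² - 39/10*10) + (-12)²)*37 = ((-⅖ + 100 - 39) + 144)*37 = (303/5 + 144)*37 = (1023/5)*37 = 37851/5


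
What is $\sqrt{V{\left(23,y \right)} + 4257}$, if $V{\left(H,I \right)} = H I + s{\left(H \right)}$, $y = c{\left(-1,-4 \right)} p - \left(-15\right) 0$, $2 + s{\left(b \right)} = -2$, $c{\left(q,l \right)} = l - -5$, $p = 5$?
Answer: $4 \sqrt{273} \approx 66.091$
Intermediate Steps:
$c{\left(q,l \right)} = 5 + l$ ($c{\left(q,l \right)} = l + 5 = 5 + l$)
$s{\left(b \right)} = -4$ ($s{\left(b \right)} = -2 - 2 = -4$)
$y = 5$ ($y = \left(5 - 4\right) 5 - \left(-15\right) 0 = 1 \cdot 5 - 0 = 5 + 0 = 5$)
$V{\left(H,I \right)} = -4 + H I$ ($V{\left(H,I \right)} = H I - 4 = -4 + H I$)
$\sqrt{V{\left(23,y \right)} + 4257} = \sqrt{\left(-4 + 23 \cdot 5\right) + 4257} = \sqrt{\left(-4 + 115\right) + 4257} = \sqrt{111 + 4257} = \sqrt{4368} = 4 \sqrt{273}$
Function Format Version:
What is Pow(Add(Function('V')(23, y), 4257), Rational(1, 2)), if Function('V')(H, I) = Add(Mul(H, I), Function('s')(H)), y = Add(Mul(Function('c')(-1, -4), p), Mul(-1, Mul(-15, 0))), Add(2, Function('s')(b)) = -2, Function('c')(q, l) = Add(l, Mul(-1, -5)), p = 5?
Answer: Mul(4, Pow(273, Rational(1, 2))) ≈ 66.091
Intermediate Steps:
Function('c')(q, l) = Add(5, l) (Function('c')(q, l) = Add(l, 5) = Add(5, l))
Function('s')(b) = -4 (Function('s')(b) = Add(-2, -2) = -4)
y = 5 (y = Add(Mul(Add(5, -4), 5), Mul(-1, Mul(-15, 0))) = Add(Mul(1, 5), Mul(-1, 0)) = Add(5, 0) = 5)
Function('V')(H, I) = Add(-4, Mul(H, I)) (Function('V')(H, I) = Add(Mul(H, I), -4) = Add(-4, Mul(H, I)))
Pow(Add(Function('V')(23, y), 4257), Rational(1, 2)) = Pow(Add(Add(-4, Mul(23, 5)), 4257), Rational(1, 2)) = Pow(Add(Add(-4, 115), 4257), Rational(1, 2)) = Pow(Add(111, 4257), Rational(1, 2)) = Pow(4368, Rational(1, 2)) = Mul(4, Pow(273, Rational(1, 2)))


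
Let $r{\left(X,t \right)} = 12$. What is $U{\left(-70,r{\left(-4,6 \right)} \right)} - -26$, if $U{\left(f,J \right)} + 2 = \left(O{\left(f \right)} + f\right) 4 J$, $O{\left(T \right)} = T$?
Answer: $-6696$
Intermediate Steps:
$U{\left(f,J \right)} = -2 + 8 J f$ ($U{\left(f,J \right)} = -2 + \left(f + f\right) 4 J = -2 + 2 f 4 J = -2 + 8 J f$)
$U{\left(-70,r{\left(-4,6 \right)} \right)} - -26 = \left(-2 + 8 \cdot 12 \left(-70\right)\right) - -26 = \left(-2 - 6720\right) + 26 = -6722 + 26 = -6696$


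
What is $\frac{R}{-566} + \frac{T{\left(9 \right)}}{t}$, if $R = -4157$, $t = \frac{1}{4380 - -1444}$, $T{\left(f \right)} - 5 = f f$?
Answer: $\frac{283493181}{566} \approx 5.0087 \cdot 10^{5}$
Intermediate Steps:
$T{\left(f \right)} = 5 + f^{2}$ ($T{\left(f \right)} = 5 + f f = 5 + f^{2}$)
$t = \frac{1}{5824}$ ($t = \frac{1}{4380 + \left(-388 + 1832\right)} = \frac{1}{4380 + 1444} = \frac{1}{5824} \approx 0.0001717$)
$\frac{R}{-566} + \frac{T{\left(9 \right)}}{t} = - \frac{4157}{-566} + \left(5 + 9^{2}\right) \frac{1}{\frac{1}{5824}} = \left(-4157\right) \left(- \frac{1}{566}\right) + \left(5 + 81\right) 5824 = \frac{4157}{566} + 86 \cdot 5824 = \frac{4157}{566} + 500864 = \frac{283493181}{566}$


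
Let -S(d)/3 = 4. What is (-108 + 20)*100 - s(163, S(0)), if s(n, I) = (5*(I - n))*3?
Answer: -6175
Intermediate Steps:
S(d) = -12 (S(d) = -3*4 = -12)
s(n, I) = -15*n + 15*I (s(n, I) = (-5*n + 5*I)*3 = -15*n + 15*I)
(-108 + 20)*100 - s(163, S(0)) = (-108 + 20)*100 - (-15*163 + 15*(-12)) = -88*100 - (-2445 - 180) = -8800 - 1*(-2625) = -8800 + 2625 = -6175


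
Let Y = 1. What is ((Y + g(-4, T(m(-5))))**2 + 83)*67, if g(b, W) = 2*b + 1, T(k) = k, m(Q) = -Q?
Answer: 7973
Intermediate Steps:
g(b, W) = 1 + 2*b
((Y + g(-4, T(m(-5))))**2 + 83)*67 = ((1 + (1 + 2*(-4)))**2 + 83)*67 = ((1 + (1 - 8))**2 + 83)*67 = ((1 - 7)**2 + 83)*67 = ((-6)**2 + 83)*67 = (36 + 83)*67 = 119*67 = 7973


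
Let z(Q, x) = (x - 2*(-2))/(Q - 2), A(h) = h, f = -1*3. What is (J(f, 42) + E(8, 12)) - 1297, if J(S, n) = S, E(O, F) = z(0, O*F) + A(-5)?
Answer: -1355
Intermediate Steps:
f = -3
z(Q, x) = (4 + x)/(-2 + Q) (z(Q, x) = (x + 4)/(-2 + Q) = (4 + x)/(-2 + Q))
E(O, F) = -7 - F*O/2 (E(O, F) = (4 + O*F)/(-2 + 0) - 5 = (4 + F*O)/(-2) - 5 = -(4 + F*O)/2 - 5 = (-2 - F*O/2) - 5 = -7 - F*O/2)
(J(f, 42) + E(8, 12)) - 1297 = (-3 + (-7 - 1/2*12*8)) - 1297 = (-3 + (-7 - 48)) - 1297 = (-3 - 55) - 1297 = -58 - 1297 = -1355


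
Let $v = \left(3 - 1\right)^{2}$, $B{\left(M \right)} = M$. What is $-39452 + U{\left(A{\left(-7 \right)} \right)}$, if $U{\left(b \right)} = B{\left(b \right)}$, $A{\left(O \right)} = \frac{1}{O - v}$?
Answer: $- \frac{433973}{11} \approx -39452.0$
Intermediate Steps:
$v = 4$ ($v = 2^{2} = 4$)
$A{\left(O \right)} = \frac{1}{-4 + O}$ ($A{\left(O \right)} = \frac{1}{O - 4} = \frac{1}{-4 + O}$)
$U{\left(b \right)} = b$
$-39452 + U{\left(A{\left(-7 \right)} \right)} = -39452 + \frac{1}{-4 - 7} = -39452 + \frac{1}{-11} = -39452 - \frac{1}{11} = - \frac{433973}{11}$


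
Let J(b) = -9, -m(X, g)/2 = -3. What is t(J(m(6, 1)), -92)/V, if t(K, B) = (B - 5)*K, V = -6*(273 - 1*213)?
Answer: -97/40 ≈ -2.4250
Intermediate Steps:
m(X, g) = 6 (m(X, g) = -2*(-3) = 6)
V = -360 (V = -6*(273 - 213) = -6*60 = -360)
t(K, B) = K*(-5 + B) (t(K, B) = (-5 + B)*K = K*(-5 + B))
t(J(m(6, 1)), -92)/V = -9*(-5 - 92)/(-360) = -9*(-97)*(-1/360) = 873*(-1/360) = -97/40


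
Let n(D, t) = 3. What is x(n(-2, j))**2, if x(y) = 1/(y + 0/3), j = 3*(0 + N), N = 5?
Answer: 1/9 ≈ 0.11111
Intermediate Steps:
j = 15 (j = 3*(0 + 5) = 3*5 = 15)
x(y) = 1/y (x(y) = 1/(y + 0*(1/3)) = 1/(y + 0) = 1/y)
x(n(-2, j))**2 = (1/3)**2 = 1/9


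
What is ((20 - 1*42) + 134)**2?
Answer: 12544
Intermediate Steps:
((20 - 1*42) + 134)**2 = ((20 - 42) + 134)**2 = (-22 + 134)**2 = 112**2 = 12544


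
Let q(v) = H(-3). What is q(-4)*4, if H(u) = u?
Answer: -12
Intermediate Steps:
q(v) = -3
q(-4)*4 = -3*4 = -12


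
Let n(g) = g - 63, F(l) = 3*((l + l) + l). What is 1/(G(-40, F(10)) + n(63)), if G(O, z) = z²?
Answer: 1/8100 ≈ 0.00012346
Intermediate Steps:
F(l) = 9*l (F(l) = 3*(2*l + l) = 3*(3*l) = 9*l)
n(g) = -63 + g
1/(G(-40, F(10)) + n(63)) = 1/((9*10)² + (-63 + 63)) = 1/(90² + 0) = 1/(8100 + 0) = 1/8100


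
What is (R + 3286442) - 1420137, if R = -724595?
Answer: 1141710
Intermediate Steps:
(R + 3286442) - 1420137 = (-724595 + 3286442) - 1420137 = 2561847 - 1420137 = 1141710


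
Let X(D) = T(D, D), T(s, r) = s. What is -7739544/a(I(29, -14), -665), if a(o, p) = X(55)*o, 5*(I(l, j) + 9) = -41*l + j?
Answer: 322481/572 ≈ 563.78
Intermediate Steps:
X(D) = D
I(l, j) = -9 - 41*l/5 + j/5 (I(l, j) = -9 + (-41*l + j)/5 = -9 + (j - 41*l)/5 = -9 + (-41*l/5 + j/5) = -9 - 41*l/5 + j/5)
a(o, p) = 55*o
-7739544/a(I(29, -14), -665) = -7739544*1/(55*(-9 - 41/5*29 + (⅕)*(-14))) = -7739544*1/(55*(-9 - 1189/5 - 14/5)) = -7739544/(55*(-1248/5)) = -7739544/(-13728) = -7739544*(-1/13728) = 322481/572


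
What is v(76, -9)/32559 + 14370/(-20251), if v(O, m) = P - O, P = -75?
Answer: -470930731/659352309 ≈ -0.71423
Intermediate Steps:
v(O, m) = -75 - O
v(76, -9)/32559 + 14370/(-20251) = (-75 - 1*76)/32559 + 14370/(-20251) = (-75 - 76)*(1/32559) + 14370*(-1/20251) = -151*1/32559 - 14370/20251 = -151/32559 - 14370/20251 = -470930731/659352309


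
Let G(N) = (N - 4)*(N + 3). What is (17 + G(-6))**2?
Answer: 2209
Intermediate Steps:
G(N) = (-4 + N)*(3 + N)
(17 + G(-6))**2 = (17 + (-12 + (-6)**2 - 1*(-6)))**2 = (17 + (-12 + 36 + 6))**2 = (17 + 30)**2 = 47**2 = 2209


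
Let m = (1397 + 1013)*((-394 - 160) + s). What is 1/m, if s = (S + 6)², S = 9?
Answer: -1/792890 ≈ -1.2612e-6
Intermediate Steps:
s = 225 (s = (9 + 6)² = 15² = 225)
m = -792890 (m = (1397 + 1013)*((-394 - 160) + 225) = 2410*(-554 + 225) = 2410*(-329) = -792890)
1/m = 1/(-792890) = -1/792890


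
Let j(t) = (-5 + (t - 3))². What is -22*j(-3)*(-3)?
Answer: 7986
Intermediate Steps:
j(t) = (-8 + t)² (j(t) = (-5 + (-3 + t))² = (-8 + t)²)
-22*j(-3)*(-3) = -22*(-8 - 3)²*(-3) = -22*(-11)²*(-3) = -22*121*(-3) = -2662*(-3) = 7986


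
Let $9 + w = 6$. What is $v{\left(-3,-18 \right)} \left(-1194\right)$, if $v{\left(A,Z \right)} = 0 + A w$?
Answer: $-10746$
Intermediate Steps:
$w = -3$ ($w = -9 + 6 = -3$)
$v{\left(A,Z \right)} = - 3 A$ ($v{\left(A,Z \right)} = 0 + A \left(-3\right) = 0 - 3 A = - 3 A$)
$v{\left(-3,-18 \right)} \left(-1194\right) = \left(-3\right) \left(-3\right) \left(-1194\right) = 9 \left(-1194\right) = -10746$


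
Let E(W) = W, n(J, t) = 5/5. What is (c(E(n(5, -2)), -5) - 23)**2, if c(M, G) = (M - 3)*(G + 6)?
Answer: 625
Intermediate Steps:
n(J, t) = 1 (n(J, t) = 5*(1/5) = 1)
c(M, G) = (-3 + M)*(6 + G)
(c(E(n(5, -2)), -5) - 23)**2 = ((-18 - 3*(-5) + 6*1 - 5*1) - 23)**2 = ((-18 + 15 + 6 - 5) - 23)**2 = (-2 - 23)**2 = (-25)**2 = 625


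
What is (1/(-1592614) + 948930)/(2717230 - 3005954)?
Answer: -1511279203019/459825884536 ≈ -3.2866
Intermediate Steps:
(1/(-1592614) + 948930)/(2717230 - 3005954) = (-1/1592614 + 948930)/(-288724) = (1511279203019/1592614)*(-1/288724) = -1511279203019/459825884536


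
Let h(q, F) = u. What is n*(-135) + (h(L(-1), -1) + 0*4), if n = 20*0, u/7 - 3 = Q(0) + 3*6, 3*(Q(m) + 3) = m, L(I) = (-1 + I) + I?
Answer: 126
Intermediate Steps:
L(I) = -1 + 2*I
Q(m) = -3 + m/3
u = 126 (u = 21 + 7*((-3 + (⅓)*0) + 3*6) = 21 + 7*((-3 + 0) + 18) = 21 + 7*(-3 + 18) = 21 + 7*15 = 21 + 105 = 126)
h(q, F) = 126
n = 0
n*(-135) + (h(L(-1), -1) + 0*4) = 0*(-135) + (126 + 0*4) = 0 + (126 + 0) = 0 + 126 = 126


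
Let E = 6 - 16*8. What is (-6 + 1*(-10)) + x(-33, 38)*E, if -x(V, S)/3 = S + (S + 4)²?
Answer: 659516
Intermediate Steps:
E = -122 (E = 6 - 128 = -122)
x(V, S) = -3*S - 3*(4 + S)² (x(V, S) = -3*(S + (S + 4)²) = -3*(S + (4 + S)²) = -3*S - 3*(4 + S)²)
(-6 + 1*(-10)) + x(-33, 38)*E = (-6 + 1*(-10)) + (-3*38 - 3*(4 + 38)²)*(-122) = (-6 - 10) + (-114 - 3*42²)*(-122) = -16 + (-114 - 3*1764)*(-122) = -16 + (-114 - 5292)*(-122) = -16 - 5406*(-122) = -16 + 659532 = 659516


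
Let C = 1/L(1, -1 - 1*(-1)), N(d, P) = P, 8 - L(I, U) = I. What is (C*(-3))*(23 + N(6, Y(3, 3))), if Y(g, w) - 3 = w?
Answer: -87/7 ≈ -12.429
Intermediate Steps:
L(I, U) = 8 - I
Y(g, w) = 3 + w
C = ⅐ (C = 1/(8 - 1*1) = 1/(8 - 1) = 1/7 = ⅐ ≈ 0.14286)
(C*(-3))*(23 + N(6, Y(3, 3))) = ((⅐)*(-3))*(23 + (3 + 3)) = -3*(23 + 6)/7 = -3/7*29 = -87/7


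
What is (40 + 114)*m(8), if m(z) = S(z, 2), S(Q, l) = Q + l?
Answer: 1540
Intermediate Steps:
m(z) = 2 + z (m(z) = z + 2 = 2 + z)
(40 + 114)*m(8) = (40 + 114)*(2 + 8) = 154*10 = 1540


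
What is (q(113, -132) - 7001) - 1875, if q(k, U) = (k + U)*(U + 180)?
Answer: -9788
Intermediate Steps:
q(k, U) = (180 + U)*(U + k) (q(k, U) = (U + k)*(180 + U) = (180 + U)*(U + k))
(q(113, -132) - 7001) - 1875 = (((-132)**2 + 180*(-132) + 180*113 - 132*113) - 7001) - 1875 = ((17424 - 23760 + 20340 - 14916) - 7001) - 1875 = (-912 - 7001) - 1875 = -7913 - 1875 = -9788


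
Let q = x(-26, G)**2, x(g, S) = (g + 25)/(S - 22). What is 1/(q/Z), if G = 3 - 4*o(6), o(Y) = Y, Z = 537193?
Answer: 993269857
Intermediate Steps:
G = -21 (G = 3 - 4*6 = 3 - 24 = -21)
x(g, S) = (25 + g)/(-22 + S)
q = 1/1849 (q = ((25 - 26)/(-22 - 21))**2 = (-1/(-43))**2 = (-1/43*(-1))**2 = (1/43)**2 = 1/1849 ≈ 0.00054083)
1/(q/Z) = 1/((1/1849)/537193) = 1/((1/1849)*(1/537193)) = 1/(1/993269857) = 993269857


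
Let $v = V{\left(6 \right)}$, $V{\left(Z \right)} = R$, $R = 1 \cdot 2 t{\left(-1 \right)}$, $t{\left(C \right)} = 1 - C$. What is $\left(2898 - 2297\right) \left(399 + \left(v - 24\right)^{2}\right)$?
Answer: $480199$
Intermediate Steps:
$R = 4$ ($R = 1 \cdot 2 \left(1 - -1\right) = 2 \left(1 + 1\right) = 2 \cdot 2 = 4$)
$V{\left(Z \right)} = 4$
$v = 4$
$\left(2898 - 2297\right) \left(399 + \left(v - 24\right)^{2}\right) = \left(2898 - 2297\right) \left(399 + \left(4 - 24\right)^{2}\right) = 601 \left(399 + \left(-20\right)^{2}\right) = 601 \left(399 + 400\right) = 601 \cdot 799 = 480199$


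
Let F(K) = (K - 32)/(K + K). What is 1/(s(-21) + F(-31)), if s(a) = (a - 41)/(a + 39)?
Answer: -558/1355 ≈ -0.41181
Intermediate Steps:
F(K) = (-32 + K)/(2*K) (F(K) = (-32 + K)/((2*K)) = (-32 + K)*(1/(2*K)) = (-32 + K)/(2*K))
s(a) = (-41 + a)/(39 + a)
1/(s(-21) + F(-31)) = 1/((-41 - 21)/(39 - 21) + (½)*(-32 - 31)/(-31)) = 1/(-62/18 + (½)*(-1/31)*(-63)) = 1/((1/18)*(-62) + 63/62) = 1/(-31/9 + 63/62) = 1/(-1355/558) = -558/1355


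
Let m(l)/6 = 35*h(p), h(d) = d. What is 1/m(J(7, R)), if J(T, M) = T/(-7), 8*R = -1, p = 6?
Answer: 1/1260 ≈ 0.00079365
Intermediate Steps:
R = -⅛ (R = (⅛)*(-1) = -⅛ ≈ -0.12500)
J(T, M) = -T/7 (J(T, M) = T*(-⅐) = -T/7)
m(l) = 1260 (m(l) = 6*(35*6) = 6*210 = 1260)
1/m(J(7, R)) = 1/1260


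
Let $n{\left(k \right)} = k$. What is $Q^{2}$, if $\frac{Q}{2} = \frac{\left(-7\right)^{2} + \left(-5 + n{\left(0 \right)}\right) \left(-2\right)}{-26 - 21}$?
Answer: $\frac{13924}{2209} \approx 6.3033$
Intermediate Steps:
$Q = - \frac{118}{47}$ ($Q = 2 \frac{\left(-7\right)^{2} + \left(-5 + 0\right) \left(-2\right)}{-26 - 21} = 2 \frac{49 - -10}{-47} = 2 \left(49 + 10\right) \left(- \frac{1}{47}\right) = 2 \cdot 59 \left(- \frac{1}{47}\right) = 2 \left(- \frac{59}{47}\right) = - \frac{118}{47} \approx -2.5106$)
$Q^{2} = \left(- \frac{118}{47}\right)^{2} = \frac{13924}{2209}$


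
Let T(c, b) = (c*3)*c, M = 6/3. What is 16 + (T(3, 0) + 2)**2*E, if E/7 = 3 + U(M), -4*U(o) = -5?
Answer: 100143/4 ≈ 25036.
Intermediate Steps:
M = 2 (M = 6*(1/3) = 2)
U(o) = 5/4 (U(o) = -1/4*(-5) = 5/4)
T(c, b) = 3*c**2 (T(c, b) = (3*c)*c = 3*c**2)
E = 119/4 (E = 7*(3 + 5/4) = 7*(17/4) = 119/4 ≈ 29.750)
16 + (T(3, 0) + 2)**2*E = 16 + (3*3**2 + 2)**2*(119/4) = 16 + (3*9 + 2)**2*(119/4) = 16 + (27 + 2)**2*(119/4) = 16 + 29**2*(119/4) = 16 + 841*(119/4) = 16 + 100079/4 = 100143/4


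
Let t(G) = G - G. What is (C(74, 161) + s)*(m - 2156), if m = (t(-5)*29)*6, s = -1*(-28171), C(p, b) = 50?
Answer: -60844476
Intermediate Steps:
t(G) = 0
s = 28171
m = 0 (m = (0*29)*6 = 0*6 = 0)
(C(74, 161) + s)*(m - 2156) = (50 + 28171)*(0 - 2156) = 28221*(-2156) = -60844476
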